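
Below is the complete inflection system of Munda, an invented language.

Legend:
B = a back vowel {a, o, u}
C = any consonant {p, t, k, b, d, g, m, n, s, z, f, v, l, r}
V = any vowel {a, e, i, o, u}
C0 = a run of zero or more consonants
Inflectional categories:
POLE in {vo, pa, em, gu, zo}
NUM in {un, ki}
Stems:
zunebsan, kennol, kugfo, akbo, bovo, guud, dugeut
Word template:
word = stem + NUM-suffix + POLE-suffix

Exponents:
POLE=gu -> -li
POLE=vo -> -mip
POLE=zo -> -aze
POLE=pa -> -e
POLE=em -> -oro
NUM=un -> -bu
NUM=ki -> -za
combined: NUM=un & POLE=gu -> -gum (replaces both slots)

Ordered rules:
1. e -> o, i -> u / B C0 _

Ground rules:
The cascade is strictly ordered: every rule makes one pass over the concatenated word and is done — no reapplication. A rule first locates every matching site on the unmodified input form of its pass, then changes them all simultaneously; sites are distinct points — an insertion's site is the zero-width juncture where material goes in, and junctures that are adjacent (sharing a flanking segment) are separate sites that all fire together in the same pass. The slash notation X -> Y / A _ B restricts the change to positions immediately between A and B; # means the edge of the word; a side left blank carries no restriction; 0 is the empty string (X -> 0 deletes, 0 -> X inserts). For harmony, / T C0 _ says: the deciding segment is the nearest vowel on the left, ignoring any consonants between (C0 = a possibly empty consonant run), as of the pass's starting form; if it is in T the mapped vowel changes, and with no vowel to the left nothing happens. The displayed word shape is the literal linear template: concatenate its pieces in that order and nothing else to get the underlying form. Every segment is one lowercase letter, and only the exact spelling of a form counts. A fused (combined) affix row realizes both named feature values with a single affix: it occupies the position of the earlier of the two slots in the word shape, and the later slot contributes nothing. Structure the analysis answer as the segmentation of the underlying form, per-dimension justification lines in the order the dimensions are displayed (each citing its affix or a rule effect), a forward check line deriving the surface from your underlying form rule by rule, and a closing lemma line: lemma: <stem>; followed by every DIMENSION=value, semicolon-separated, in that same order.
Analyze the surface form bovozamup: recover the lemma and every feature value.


underlying: bovo-za-mip
POLE=vo - signalled by the affix -mip
NUM=ki - signalled by the affix -za
check: bovozamip -> bovozamup
lemma: bovo; POLE=vo; NUM=ki


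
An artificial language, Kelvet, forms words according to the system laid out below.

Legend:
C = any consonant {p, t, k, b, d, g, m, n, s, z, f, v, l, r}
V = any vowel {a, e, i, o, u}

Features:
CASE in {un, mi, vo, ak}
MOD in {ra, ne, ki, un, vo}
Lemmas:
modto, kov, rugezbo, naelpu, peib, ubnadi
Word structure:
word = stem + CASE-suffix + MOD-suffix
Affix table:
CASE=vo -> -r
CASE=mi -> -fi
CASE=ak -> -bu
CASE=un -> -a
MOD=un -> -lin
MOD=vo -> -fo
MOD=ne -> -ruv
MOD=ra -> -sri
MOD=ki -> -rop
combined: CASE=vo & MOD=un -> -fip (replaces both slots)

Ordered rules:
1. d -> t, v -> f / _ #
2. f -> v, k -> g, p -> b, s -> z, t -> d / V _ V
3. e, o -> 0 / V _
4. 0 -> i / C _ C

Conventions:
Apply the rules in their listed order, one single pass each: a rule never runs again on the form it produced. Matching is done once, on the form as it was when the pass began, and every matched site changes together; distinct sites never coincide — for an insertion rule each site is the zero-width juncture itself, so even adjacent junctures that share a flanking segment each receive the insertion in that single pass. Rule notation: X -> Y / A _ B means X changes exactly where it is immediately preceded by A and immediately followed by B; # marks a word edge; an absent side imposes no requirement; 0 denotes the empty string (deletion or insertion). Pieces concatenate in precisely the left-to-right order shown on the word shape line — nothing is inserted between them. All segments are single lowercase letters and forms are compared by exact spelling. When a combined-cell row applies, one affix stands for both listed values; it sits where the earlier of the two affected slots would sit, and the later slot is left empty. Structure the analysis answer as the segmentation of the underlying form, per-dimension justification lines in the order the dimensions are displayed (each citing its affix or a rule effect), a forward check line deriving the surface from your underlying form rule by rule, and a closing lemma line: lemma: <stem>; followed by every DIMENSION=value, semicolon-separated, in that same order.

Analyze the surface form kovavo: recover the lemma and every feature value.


underlying: kov-a-fo
CASE=un - signalled by the affix -a
MOD=vo - signalled by the affix -fo
check: kovafo -> kovafo -> kovavo -> kovavo -> kovavo
lemma: kov; CASE=un; MOD=vo


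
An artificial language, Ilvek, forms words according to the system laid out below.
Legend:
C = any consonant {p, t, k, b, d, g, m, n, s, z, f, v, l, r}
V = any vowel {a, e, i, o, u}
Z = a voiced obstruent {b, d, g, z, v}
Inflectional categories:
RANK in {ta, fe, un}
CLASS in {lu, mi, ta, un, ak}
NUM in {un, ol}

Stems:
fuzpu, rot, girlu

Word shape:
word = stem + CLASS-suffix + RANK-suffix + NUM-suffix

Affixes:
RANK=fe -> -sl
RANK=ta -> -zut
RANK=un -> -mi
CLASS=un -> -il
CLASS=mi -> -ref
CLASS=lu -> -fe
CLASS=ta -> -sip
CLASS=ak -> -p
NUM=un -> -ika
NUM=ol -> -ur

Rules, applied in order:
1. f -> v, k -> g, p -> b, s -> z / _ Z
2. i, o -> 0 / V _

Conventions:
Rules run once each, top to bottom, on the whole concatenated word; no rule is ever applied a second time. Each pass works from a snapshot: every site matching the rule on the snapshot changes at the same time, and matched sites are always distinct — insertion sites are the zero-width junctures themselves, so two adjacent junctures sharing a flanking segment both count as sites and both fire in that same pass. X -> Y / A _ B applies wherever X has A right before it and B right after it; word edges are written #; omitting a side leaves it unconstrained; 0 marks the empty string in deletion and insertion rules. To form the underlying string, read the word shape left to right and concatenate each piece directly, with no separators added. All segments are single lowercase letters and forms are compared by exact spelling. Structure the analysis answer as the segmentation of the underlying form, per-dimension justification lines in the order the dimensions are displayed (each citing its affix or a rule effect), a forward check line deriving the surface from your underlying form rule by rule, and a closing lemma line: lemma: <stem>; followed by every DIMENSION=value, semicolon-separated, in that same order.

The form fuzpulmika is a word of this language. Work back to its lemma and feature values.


underlying: fuzpu-il-mi-ika
RANK=un - signalled by the affix -mi
CLASS=un - signalled by the affix -il
NUM=un - signalled by the affix -ika
check: fuzpuilmiika -> fuzpuilmiika -> fuzpulmika
lemma: fuzpu; RANK=un; CLASS=un; NUM=un


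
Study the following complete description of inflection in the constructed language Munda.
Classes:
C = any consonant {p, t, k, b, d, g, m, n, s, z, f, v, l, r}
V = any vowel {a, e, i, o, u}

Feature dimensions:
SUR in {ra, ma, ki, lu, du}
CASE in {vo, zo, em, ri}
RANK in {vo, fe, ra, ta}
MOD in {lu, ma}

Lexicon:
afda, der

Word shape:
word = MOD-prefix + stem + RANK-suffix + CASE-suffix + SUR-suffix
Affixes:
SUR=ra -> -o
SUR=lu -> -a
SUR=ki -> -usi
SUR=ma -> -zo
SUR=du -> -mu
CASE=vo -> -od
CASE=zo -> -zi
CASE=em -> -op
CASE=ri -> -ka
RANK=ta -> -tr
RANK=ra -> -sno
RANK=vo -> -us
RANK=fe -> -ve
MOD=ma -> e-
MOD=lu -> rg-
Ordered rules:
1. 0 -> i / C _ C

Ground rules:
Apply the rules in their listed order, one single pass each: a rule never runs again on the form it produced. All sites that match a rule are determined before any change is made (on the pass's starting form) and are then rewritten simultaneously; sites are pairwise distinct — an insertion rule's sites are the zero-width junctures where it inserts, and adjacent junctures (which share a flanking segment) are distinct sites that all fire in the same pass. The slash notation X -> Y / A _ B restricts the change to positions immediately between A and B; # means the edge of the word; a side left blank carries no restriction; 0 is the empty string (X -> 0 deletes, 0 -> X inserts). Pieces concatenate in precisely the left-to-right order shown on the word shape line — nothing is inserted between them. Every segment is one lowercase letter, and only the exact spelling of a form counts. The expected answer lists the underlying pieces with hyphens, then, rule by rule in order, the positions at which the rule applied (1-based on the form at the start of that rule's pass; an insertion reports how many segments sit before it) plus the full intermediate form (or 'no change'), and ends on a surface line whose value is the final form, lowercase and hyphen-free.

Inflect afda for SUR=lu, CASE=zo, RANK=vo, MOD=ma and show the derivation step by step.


underlying: e-afda-us-zi-a
1. 0 -> i / C _ C: inserts after position(s) 3, 7: eafidausizia
surface: eafidausizia


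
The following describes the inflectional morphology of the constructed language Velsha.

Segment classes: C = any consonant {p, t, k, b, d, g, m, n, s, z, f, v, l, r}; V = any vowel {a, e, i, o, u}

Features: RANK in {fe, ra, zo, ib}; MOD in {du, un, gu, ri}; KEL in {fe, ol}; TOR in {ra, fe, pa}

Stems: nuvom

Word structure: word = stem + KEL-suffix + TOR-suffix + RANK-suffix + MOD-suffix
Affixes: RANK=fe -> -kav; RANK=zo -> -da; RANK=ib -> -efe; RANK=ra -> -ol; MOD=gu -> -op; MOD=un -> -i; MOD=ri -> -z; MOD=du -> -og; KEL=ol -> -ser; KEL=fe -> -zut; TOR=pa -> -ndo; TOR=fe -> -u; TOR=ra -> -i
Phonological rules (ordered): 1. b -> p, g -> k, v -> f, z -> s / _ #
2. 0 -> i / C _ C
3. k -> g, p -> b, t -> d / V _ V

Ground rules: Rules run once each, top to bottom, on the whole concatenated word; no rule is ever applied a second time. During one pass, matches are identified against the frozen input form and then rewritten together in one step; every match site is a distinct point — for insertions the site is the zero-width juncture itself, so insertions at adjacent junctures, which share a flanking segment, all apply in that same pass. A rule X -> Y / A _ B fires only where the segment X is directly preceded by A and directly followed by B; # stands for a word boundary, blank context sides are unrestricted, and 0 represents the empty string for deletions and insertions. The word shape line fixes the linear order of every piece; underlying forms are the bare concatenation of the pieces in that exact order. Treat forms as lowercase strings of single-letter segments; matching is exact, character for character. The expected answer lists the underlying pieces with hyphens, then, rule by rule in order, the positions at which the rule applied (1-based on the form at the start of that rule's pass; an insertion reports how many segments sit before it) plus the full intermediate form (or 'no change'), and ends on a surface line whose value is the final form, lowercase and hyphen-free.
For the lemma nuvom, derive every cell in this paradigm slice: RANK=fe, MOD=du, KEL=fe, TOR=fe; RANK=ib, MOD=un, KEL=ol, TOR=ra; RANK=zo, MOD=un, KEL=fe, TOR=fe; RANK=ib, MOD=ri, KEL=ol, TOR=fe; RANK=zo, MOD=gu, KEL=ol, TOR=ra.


cell RANK=fe, MOD=du, KEL=fe, TOR=fe:
underlying: nuvom-zut-u-kav-og
1. b -> p, g -> k, v -> f, z -> s / _ #: fires at position(s) 14: nuvomzutukavok
2. 0 -> i / C _ C: inserts after position(s) 5: nuvomizutukavok
3. k -> g, p -> b, t -> d / V _ V: fires at position(s) 9, 11: nuvomizudugavok
surface: nuvomizudugavok

cell RANK=ib, MOD=un, KEL=ol, TOR=ra:
underlying: nuvom-ser-i-efe-i
1. b -> p, g -> k, v -> f, z -> s / _ #: no change
2. 0 -> i / C _ C: inserts after position(s) 5: nuvomiseriefei
3. k -> g, p -> b, t -> d / V _ V: no change
surface: nuvomiseriefei

cell RANK=zo, MOD=un, KEL=fe, TOR=fe:
underlying: nuvom-zut-u-da-i
1. b -> p, g -> k, v -> f, z -> s / _ #: no change
2. 0 -> i / C _ C: inserts after position(s) 5: nuvomizutudai
3. k -> g, p -> b, t -> d / V _ V: fires at position(s) 9: nuvomizududai
surface: nuvomizududai

cell RANK=ib, MOD=ri, KEL=ol, TOR=fe:
underlying: nuvom-ser-u-efe-z
1. b -> p, g -> k, v -> f, z -> s / _ #: fires at position(s) 13: nuvomseruefes
2. 0 -> i / C _ C: inserts after position(s) 5: nuvomiseruefes
3. k -> g, p -> b, t -> d / V _ V: no change
surface: nuvomiseruefes

cell RANK=zo, MOD=gu, KEL=ol, TOR=ra:
underlying: nuvom-ser-i-da-op
1. b -> p, g -> k, v -> f, z -> s / _ #: no change
2. 0 -> i / C _ C: inserts after position(s) 5: nuvomiseridaop
3. k -> g, p -> b, t -> d / V _ V: no change
surface: nuvomiseridaop


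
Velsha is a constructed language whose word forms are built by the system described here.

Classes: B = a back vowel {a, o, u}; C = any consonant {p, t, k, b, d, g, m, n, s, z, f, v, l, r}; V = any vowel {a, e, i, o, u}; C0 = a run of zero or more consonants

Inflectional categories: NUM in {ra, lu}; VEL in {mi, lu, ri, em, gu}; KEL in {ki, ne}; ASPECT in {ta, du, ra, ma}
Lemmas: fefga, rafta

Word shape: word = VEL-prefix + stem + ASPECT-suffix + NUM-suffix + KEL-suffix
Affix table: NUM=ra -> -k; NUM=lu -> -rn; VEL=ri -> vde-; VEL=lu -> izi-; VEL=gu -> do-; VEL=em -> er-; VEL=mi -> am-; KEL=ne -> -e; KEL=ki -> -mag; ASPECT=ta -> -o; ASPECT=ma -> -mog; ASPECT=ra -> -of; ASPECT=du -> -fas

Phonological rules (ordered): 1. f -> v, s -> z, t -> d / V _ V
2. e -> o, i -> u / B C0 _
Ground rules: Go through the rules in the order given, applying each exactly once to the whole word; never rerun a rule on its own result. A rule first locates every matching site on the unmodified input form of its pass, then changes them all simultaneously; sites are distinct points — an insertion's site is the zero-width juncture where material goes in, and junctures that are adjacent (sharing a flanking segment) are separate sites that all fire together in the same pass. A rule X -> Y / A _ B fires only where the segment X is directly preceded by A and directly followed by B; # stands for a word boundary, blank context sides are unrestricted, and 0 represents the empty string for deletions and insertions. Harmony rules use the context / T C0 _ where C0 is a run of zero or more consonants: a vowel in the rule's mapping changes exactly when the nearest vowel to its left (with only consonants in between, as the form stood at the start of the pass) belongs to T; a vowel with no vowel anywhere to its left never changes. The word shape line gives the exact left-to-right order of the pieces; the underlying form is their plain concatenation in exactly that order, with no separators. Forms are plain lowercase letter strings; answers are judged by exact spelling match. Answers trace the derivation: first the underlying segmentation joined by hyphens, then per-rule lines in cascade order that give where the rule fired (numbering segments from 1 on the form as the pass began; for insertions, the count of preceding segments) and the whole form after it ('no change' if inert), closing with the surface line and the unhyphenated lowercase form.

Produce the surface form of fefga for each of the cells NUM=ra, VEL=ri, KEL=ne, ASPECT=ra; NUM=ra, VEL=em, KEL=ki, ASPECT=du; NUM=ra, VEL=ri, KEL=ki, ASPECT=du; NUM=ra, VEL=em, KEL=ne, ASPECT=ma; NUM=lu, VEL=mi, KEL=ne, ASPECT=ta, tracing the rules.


cell NUM=ra, VEL=ri, KEL=ne, ASPECT=ra:
underlying: vde-fefga-of-k-e
1. f -> v, s -> z, t -> d / V _ V: fires at position(s) 4: vdevefgaofke
2. e -> o, i -> u / B C0 _: fires at position(s) 12: vdevefgaofko
surface: vdevefgaofko

cell NUM=ra, VEL=em, KEL=ki, ASPECT=du:
underlying: er-fefga-fas-k-mag
1. f -> v, s -> z, t -> d / V _ V: fires at position(s) 8: erfefgavaskmag
2. e -> o, i -> u / B C0 _: no change
surface: erfefgavaskmag

cell NUM=ra, VEL=ri, KEL=ki, ASPECT=du:
underlying: vde-fefga-fas-k-mag
1. f -> v, s -> z, t -> d / V _ V: fires at position(s) 4, 9: vdevefgavaskmag
2. e -> o, i -> u / B C0 _: no change
surface: vdevefgavaskmag

cell NUM=ra, VEL=em, KEL=ne, ASPECT=ma:
underlying: er-fefga-mog-k-e
1. f -> v, s -> z, t -> d / V _ V: no change
2. e -> o, i -> u / B C0 _: fires at position(s) 12: erfefgamogko
surface: erfefgamogko

cell NUM=lu, VEL=mi, KEL=ne, ASPECT=ta:
underlying: am-fefga-o-rn-e
1. f -> v, s -> z, t -> d / V _ V: no change
2. e -> o, i -> u / B C0 _: fires at position(s) 4, 11: amfofgaorno
surface: amfofgaorno


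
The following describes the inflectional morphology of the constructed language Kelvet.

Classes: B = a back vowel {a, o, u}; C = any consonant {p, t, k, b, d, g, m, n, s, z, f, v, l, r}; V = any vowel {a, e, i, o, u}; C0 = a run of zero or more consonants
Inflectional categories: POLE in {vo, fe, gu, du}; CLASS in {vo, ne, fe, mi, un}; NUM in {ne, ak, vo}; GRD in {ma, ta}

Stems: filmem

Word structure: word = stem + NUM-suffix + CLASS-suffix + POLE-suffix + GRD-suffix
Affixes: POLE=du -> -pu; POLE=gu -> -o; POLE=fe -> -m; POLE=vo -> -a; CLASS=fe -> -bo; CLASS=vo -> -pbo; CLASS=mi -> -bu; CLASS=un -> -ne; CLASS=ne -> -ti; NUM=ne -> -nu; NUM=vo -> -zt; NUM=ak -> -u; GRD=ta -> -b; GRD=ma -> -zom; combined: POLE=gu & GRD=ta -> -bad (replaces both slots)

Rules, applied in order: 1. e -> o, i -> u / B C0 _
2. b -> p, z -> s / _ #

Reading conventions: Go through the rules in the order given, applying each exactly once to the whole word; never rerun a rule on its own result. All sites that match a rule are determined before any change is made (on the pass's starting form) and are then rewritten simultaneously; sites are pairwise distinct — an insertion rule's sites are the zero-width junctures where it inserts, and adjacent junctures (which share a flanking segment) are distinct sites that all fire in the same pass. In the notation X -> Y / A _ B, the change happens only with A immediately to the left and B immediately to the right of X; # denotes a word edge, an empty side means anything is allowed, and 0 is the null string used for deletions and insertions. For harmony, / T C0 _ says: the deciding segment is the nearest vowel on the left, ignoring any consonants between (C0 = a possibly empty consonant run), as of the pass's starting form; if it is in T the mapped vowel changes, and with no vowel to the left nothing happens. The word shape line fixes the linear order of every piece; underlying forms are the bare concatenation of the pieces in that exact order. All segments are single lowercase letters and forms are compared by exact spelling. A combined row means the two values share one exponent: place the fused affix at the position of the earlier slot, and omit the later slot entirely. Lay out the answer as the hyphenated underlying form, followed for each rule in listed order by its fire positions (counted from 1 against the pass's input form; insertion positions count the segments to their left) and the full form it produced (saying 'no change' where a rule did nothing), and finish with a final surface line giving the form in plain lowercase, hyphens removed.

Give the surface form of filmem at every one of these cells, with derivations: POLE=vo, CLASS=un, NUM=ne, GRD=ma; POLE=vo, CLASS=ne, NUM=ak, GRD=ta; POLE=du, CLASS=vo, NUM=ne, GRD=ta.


cell POLE=vo, CLASS=un, NUM=ne, GRD=ma:
underlying: filmem-nu-ne-a-zom
1. e -> o, i -> u / B C0 _: fires at position(s) 10: filmemnunoazom
2. b -> p, z -> s / _ #: no change
surface: filmemnunoazom

cell POLE=vo, CLASS=ne, NUM=ak, GRD=ta:
underlying: filmem-u-ti-a-b
1. e -> o, i -> u / B C0 _: fires at position(s) 9: filmemutuab
2. b -> p, z -> s / _ #: fires at position(s) 11: filmemutuap
surface: filmemutuap

cell POLE=du, CLASS=vo, NUM=ne, GRD=ta:
underlying: filmem-nu-pbo-pu-b
1. e -> o, i -> u / B C0 _: no change
2. b -> p, z -> s / _ #: fires at position(s) 14: filmemnupbopup
surface: filmemnupbopup


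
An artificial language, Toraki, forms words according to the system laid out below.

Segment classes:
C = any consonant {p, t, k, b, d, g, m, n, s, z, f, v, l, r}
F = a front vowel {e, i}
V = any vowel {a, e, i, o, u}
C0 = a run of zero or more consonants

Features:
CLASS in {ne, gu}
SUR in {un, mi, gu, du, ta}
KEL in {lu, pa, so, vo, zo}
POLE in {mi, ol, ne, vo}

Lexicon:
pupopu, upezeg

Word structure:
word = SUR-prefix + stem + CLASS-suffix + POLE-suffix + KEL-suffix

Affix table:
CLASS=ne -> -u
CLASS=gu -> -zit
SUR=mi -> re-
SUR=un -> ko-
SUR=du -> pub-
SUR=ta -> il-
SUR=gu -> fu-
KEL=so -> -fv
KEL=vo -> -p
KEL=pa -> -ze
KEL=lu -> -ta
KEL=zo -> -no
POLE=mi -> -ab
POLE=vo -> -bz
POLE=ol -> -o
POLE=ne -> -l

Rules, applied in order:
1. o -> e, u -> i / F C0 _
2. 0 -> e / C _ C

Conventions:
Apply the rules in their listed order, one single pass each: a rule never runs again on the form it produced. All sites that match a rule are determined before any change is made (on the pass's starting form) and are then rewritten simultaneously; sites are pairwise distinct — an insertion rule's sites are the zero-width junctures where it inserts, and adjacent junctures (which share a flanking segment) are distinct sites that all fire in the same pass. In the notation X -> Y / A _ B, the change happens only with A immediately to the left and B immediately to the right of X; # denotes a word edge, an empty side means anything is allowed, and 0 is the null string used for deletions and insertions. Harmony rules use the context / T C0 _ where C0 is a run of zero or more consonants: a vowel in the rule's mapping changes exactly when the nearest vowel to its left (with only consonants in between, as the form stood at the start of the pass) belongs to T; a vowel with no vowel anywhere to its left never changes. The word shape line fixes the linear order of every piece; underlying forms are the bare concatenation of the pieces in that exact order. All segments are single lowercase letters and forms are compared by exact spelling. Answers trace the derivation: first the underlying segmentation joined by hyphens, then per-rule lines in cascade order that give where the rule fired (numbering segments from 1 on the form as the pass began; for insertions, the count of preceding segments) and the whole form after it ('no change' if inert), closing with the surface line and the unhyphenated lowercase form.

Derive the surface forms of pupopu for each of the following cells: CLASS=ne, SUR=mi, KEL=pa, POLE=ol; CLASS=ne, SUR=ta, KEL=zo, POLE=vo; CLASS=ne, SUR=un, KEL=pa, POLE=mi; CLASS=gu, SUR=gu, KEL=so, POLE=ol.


cell CLASS=ne, SUR=mi, KEL=pa, POLE=ol:
underlying: re-pupopu-u-o-ze
1. o -> e, u -> i / F C0 _: fires at position(s) 4: repipopuuoze
2. 0 -> e / C _ C: no change
surface: repipopuuoze

cell CLASS=ne, SUR=ta, KEL=zo, POLE=vo:
underlying: il-pupopu-u-bz-no
1. o -> e, u -> i / F C0 _: fires at position(s) 4: ilpipopuubzno
2. 0 -> e / C _ C: inserts after position(s) 2, 10, 11: ilepipopuubezeno
surface: ilepipopuubezeno

cell CLASS=ne, SUR=un, KEL=pa, POLE=mi:
underlying: ko-pupopu-u-ab-ze
1. o -> e, u -> i / F C0 _: no change
2. 0 -> e / C _ C: inserts after position(s) 11: kopupopuuabeze
surface: kopupopuuabeze

cell CLASS=gu, SUR=gu, KEL=so, POLE=ol:
underlying: fu-pupopu-zit-o-fv
1. o -> e, u -> i / F C0 _: fires at position(s) 12: fupupopuzitefv
2. 0 -> e / C _ C: inserts after position(s) 13: fupupopuzitefev
surface: fupupopuzitefev


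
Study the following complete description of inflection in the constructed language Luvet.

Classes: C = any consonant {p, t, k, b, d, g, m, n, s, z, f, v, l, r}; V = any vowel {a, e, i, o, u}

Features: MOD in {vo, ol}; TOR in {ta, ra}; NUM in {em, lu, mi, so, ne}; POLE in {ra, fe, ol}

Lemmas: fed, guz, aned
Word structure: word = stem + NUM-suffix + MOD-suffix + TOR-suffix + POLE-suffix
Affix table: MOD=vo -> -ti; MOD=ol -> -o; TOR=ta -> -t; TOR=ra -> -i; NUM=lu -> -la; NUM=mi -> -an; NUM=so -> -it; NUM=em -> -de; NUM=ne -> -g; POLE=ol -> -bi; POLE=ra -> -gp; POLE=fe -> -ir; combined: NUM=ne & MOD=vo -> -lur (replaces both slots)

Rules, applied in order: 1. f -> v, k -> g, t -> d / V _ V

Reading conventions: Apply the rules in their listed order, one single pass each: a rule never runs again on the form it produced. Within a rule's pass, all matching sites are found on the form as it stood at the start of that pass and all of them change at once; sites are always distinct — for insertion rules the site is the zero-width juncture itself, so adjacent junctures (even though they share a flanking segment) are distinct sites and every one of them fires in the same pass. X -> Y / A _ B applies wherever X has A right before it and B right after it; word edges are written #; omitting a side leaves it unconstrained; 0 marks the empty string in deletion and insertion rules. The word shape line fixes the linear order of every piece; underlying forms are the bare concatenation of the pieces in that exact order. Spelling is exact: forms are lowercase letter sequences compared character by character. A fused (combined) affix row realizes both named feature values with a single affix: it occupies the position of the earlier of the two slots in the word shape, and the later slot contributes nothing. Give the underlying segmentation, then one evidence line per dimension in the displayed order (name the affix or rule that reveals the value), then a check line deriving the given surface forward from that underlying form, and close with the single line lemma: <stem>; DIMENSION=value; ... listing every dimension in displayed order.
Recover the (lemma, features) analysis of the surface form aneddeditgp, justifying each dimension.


underlying: aned-de-ti-t-gp
MOD=vo - signalled by the affix -ti
TOR=ta - signalled by the affix -t
NUM=em - signalled by the affix -de
POLE=ra - signalled by the affix -gp
check: aneddetitgp -> aneddeditgp
lemma: aned; MOD=vo; TOR=ta; NUM=em; POLE=ra


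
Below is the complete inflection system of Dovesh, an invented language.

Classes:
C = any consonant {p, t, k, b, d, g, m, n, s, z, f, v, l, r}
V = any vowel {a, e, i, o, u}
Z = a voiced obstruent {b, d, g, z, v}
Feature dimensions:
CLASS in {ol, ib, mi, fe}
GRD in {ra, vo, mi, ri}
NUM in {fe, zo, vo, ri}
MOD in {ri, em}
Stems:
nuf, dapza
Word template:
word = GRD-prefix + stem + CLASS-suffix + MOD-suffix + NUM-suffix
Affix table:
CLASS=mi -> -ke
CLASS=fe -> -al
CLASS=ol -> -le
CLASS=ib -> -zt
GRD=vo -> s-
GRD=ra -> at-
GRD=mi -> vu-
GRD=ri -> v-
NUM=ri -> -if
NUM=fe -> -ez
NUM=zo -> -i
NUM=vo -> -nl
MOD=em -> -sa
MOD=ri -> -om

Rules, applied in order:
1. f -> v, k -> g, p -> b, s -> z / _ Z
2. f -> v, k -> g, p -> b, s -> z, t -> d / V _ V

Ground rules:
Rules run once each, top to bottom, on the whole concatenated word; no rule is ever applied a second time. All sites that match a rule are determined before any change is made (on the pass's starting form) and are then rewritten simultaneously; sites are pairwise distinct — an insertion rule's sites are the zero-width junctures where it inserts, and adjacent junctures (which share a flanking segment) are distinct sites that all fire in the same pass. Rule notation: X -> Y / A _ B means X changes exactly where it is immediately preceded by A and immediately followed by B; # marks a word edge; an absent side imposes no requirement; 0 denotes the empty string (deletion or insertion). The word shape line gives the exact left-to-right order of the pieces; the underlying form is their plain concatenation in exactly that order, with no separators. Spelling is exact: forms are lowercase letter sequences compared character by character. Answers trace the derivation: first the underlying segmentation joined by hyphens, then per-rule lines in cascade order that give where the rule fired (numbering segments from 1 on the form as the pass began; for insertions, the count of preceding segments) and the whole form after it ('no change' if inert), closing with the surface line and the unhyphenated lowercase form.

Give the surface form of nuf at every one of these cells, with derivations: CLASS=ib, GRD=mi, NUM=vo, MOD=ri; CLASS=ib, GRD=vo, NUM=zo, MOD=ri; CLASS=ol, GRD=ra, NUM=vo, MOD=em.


cell CLASS=ib, GRD=mi, NUM=vo, MOD=ri:
underlying: vu-nuf-zt-om-nl
1. f -> v, k -> g, p -> b, s -> z / _ Z: fires at position(s) 5: vunuvztomnl
2. f -> v, k -> g, p -> b, s -> z, t -> d / V _ V: no change
surface: vunuvztomnl

cell CLASS=ib, GRD=vo, NUM=zo, MOD=ri:
underlying: s-nuf-zt-om-i
1. f -> v, k -> g, p -> b, s -> z / _ Z: fires at position(s) 4: snuvztomi
2. f -> v, k -> g, p -> b, s -> z, t -> d / V _ V: no change
surface: snuvztomi

cell CLASS=ol, GRD=ra, NUM=vo, MOD=em:
underlying: at-nuf-le-sa-nl
1. f -> v, k -> g, p -> b, s -> z / _ Z: no change
2. f -> v, k -> g, p -> b, s -> z, t -> d / V _ V: fires at position(s) 8: atnuflezanl
surface: atnuflezanl


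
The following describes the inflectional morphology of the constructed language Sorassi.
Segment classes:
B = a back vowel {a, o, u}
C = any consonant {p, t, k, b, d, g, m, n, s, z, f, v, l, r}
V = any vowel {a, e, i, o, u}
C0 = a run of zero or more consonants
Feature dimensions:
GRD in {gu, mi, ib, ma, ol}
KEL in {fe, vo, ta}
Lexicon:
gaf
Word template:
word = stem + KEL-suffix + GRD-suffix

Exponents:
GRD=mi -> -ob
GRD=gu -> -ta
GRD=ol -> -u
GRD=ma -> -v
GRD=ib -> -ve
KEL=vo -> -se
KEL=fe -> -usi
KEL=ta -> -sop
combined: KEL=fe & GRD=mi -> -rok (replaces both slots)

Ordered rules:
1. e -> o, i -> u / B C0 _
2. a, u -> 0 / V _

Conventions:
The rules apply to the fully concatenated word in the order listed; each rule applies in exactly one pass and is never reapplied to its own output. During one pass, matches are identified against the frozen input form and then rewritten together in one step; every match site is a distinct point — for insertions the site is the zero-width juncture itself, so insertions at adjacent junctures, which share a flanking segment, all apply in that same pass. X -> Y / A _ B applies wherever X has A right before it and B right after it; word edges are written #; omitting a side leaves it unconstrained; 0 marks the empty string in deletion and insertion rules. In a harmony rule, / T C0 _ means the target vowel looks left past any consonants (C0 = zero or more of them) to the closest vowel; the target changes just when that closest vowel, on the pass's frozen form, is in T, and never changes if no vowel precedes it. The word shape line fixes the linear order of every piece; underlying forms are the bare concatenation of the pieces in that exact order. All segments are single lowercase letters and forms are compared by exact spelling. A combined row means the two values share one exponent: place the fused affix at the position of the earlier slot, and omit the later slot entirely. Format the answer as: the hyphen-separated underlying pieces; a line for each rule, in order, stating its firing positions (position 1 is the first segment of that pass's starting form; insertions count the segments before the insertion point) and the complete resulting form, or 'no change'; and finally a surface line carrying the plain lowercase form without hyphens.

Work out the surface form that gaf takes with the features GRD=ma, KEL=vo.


underlying: gaf-se-v
1. e -> o, i -> u / B C0 _: fires at position(s) 5: gafsov
2. a, u -> 0 / V _: no change
surface: gafsov


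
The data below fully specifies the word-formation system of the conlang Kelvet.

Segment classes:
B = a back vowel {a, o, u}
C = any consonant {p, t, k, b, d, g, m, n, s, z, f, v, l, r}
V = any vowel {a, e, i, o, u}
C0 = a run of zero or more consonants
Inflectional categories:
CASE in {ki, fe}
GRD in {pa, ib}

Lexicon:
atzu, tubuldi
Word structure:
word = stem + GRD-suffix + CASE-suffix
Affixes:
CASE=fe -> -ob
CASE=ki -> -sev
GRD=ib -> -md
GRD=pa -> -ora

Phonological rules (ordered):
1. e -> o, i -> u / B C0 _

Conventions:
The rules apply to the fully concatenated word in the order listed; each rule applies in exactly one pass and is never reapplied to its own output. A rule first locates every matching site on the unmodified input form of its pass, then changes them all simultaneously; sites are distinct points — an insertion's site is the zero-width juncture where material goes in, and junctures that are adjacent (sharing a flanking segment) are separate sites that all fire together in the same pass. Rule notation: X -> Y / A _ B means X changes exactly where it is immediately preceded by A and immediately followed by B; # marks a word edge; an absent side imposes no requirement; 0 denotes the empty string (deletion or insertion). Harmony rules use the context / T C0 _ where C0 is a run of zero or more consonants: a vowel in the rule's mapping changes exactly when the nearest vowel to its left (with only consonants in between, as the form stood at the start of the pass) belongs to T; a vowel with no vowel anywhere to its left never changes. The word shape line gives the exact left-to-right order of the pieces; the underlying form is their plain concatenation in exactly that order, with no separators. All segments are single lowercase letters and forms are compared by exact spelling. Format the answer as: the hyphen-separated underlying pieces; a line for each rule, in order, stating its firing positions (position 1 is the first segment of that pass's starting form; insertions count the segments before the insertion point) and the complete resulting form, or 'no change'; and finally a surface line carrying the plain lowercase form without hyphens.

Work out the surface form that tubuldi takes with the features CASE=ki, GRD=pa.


underlying: tubuldi-ora-sev
1. e -> o, i -> u / B C0 _: fires at position(s) 7, 12: tubulduorasov
surface: tubulduorasov


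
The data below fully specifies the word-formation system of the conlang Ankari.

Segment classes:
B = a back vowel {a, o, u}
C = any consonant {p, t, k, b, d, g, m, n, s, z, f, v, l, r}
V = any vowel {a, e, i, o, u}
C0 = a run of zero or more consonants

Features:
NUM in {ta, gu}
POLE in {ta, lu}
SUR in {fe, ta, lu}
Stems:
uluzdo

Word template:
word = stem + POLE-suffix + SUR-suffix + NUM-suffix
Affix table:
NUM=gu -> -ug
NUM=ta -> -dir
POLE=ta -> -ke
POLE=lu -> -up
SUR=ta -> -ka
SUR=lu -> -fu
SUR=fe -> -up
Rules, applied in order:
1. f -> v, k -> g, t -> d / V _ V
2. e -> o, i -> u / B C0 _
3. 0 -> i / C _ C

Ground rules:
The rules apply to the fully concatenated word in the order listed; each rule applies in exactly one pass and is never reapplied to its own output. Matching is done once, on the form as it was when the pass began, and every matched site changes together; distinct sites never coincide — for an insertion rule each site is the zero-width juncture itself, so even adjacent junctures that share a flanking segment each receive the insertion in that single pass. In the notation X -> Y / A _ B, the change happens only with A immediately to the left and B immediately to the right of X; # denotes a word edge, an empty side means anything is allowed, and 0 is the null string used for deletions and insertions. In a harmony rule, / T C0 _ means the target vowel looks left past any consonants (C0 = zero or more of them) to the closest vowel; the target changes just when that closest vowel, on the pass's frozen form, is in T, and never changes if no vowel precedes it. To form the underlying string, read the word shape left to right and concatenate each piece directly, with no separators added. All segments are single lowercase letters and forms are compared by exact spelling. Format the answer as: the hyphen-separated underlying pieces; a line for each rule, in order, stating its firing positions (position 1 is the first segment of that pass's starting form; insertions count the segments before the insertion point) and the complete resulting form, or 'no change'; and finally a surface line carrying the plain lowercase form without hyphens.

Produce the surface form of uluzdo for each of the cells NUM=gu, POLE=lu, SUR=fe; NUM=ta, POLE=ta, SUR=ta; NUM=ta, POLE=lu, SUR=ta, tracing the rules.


cell NUM=gu, POLE=lu, SUR=fe:
underlying: uluzdo-up-up-ug
1. f -> v, k -> g, t -> d / V _ V: no change
2. e -> o, i -> u / B C0 _: no change
3. 0 -> i / C _ C: inserts after position(s) 4: uluzidoupupug
surface: uluzidoupupug

cell NUM=ta, POLE=ta, SUR=ta:
underlying: uluzdo-ke-ka-dir
1. f -> v, k -> g, t -> d / V _ V: fires at position(s) 7, 9: uluzdogegadir
2. e -> o, i -> u / B C0 _: fires at position(s) 8, 12: uluzdogogadur
3. 0 -> i / C _ C: inserts after position(s) 4: uluzidogogadur
surface: uluzidogogadur

cell NUM=ta, POLE=lu, SUR=ta:
underlying: uluzdo-up-ka-dir
1. f -> v, k -> g, t -> d / V _ V: no change
2. e -> o, i -> u / B C0 _: fires at position(s) 12: uluzdoupkadur
3. 0 -> i / C _ C: inserts after position(s) 4, 8: uluzidoupikadur
surface: uluzidoupikadur


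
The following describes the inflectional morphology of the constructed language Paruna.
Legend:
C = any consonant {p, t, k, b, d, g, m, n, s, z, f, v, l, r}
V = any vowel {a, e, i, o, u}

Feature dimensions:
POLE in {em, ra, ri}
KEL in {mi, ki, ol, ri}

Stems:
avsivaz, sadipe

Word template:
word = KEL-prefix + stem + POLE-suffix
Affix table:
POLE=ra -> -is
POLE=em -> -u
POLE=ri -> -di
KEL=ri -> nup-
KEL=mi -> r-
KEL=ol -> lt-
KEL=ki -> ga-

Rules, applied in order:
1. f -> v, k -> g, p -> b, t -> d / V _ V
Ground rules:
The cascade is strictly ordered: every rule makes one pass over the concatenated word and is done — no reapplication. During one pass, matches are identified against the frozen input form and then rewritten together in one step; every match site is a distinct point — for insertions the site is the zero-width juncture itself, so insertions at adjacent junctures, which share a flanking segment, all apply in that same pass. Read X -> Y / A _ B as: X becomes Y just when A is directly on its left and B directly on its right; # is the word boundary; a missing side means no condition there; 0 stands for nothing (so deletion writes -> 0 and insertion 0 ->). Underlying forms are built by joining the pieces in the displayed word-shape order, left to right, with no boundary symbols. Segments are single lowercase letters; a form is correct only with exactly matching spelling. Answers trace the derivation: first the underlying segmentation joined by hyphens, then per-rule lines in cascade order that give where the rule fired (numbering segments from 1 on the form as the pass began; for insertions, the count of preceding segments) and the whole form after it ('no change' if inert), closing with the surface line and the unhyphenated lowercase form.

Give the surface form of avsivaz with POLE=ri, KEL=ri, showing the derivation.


underlying: nup-avsivaz-di
1. f -> v, k -> g, p -> b, t -> d / V _ V: fires at position(s) 3: nubavsivazdi
surface: nubavsivazdi


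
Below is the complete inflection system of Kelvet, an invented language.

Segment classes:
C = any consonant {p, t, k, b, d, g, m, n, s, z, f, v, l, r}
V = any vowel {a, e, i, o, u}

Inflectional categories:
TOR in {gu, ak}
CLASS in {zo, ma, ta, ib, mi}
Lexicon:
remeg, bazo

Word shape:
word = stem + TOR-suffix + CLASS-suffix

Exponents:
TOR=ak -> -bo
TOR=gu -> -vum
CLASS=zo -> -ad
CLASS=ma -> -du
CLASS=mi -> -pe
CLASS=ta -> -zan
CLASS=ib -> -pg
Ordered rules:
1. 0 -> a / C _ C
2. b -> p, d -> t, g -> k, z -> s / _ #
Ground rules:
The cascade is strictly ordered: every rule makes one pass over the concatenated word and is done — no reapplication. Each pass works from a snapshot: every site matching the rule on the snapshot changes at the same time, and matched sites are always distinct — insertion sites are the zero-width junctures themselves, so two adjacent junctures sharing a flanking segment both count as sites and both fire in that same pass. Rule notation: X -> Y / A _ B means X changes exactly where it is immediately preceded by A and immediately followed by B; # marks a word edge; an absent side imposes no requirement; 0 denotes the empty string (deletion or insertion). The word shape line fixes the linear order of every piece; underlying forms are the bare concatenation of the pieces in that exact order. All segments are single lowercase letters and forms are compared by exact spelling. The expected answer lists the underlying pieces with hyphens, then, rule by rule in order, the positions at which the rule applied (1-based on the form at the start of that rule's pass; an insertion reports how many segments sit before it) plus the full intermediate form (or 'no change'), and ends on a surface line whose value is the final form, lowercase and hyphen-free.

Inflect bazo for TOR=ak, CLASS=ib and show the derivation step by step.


underlying: bazo-bo-pg
1. 0 -> a / C _ C: inserts after position(s) 7: bazobopag
2. b -> p, d -> t, g -> k, z -> s / _ #: fires at position(s) 9: bazobopak
surface: bazobopak
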